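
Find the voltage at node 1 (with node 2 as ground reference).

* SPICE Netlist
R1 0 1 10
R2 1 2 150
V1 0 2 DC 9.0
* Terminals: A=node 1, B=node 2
Nodal analysis, taking node 2 as the 0 V reference.
Source V1 fixes V_0 = 9 V.
KCL at each unknown node (sum of currents leaving = 0; resistances in Ω):
  Node 1: (V_1 - 9)/10 + (V_1 - 0)/150 = 0
Collecting terms: 0.1067 × V_1 = 0.9  =>  V_1 = 8.438 V
The requested potential is V_1 = 8.438 V.

Final answer: V_1 = 8.438 V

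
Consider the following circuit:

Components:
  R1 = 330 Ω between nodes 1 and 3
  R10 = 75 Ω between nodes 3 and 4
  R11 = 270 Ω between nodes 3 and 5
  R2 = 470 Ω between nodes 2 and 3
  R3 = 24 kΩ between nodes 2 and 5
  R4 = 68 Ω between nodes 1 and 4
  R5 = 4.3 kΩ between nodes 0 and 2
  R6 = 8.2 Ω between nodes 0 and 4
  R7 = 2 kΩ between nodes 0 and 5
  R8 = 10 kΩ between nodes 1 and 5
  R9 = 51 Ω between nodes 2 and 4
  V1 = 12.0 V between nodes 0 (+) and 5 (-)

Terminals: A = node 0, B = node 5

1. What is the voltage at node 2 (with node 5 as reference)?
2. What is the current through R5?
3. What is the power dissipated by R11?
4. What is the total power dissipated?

Nodal analysis, taking node 5 as the 0 V reference.
Source V1 fixes V_0 = 12 V.
KCL at each unknown node (sum of currents leaving = 0; resistances in Ω):
  Node 1: (V_1 - V_3)/330 + (V_1 - V_4)/68 + (V_1 - 0)/10000 = 0
  Node 2: (V_2 - V_3)/470 + (V_2 - 0)/24000 + (V_2 - 12)/4300 + (V_2 - V_4)/51 = 0
  Node 3: (V_3 - V_1)/330 + (V_3 - V_2)/470 + (V_3 - V_4)/75 + (V_3 - 0)/270 = 0
  Node 4: (V_4 - V_1)/68 + (V_4 - 12)/8.2 + (V_4 - V_2)/51 + (V_4 - V_3)/75 = 0
Collecting terms (coefficients in siemens):
  0.01784·V_1 - 0.00303·V_3 - 0.01471·V_4 = 0
  0.02201·V_2 - 0.002128·V_3 - 0.01961·V_4 = 0.002791
  0.02219·V_3 - 0.00303·V_1 - 0.002128·V_2 - 0.01333·V_4 = 0
  0.1696·V_4 - 0.01471·V_1 - 0.01961·V_2 - 0.01333·V_3 = 1.463
Solving these 4 simultaneous equations (Gaussian elimination) gives:
  V_1 = 11.28 V, V_2 = 11.48 V, V_3 = 9.666 V, V_4 = 11.69 V
Part 1:
  Read off the nodal solution: V_2 = 11.48 V
Part 2:
  I_R5 = (V_0 - V_2)/R5 = (12 - 11.48)/4300 = 0.0001211 A
  Magnitude: I_R5 = 0.0001211 A
Part 3:
  I_R11 = (V_3 - V_5)/R11 = (9.666 - 0)/270 = 0.0358 A
  P_R11 = I_R11² × R11 = (0.0358)² × 270 = 0.3461 W
Part 4:
  Power in each resistor, P = (ΔV)²/R:
    P_R1 = (11.28 - 9.666)²/330 = 0.007932 W
    P_R2 = (11.48 - 9.666)²/470 = 0.006994 W
    P_R3 = (11.48 - 0)²/24000 = 0.005491 W
    P_R4 = (11.28 - 11.69)²/68 = 0.002474 W
    P_R5 = (12 - 11.48)²/4300 = 0.00006305 W
    P_R6 = (12 - 11.69)²/8.2 = 0.0114 W
    P_R7 = (12 - 0)²/2000 = 0.072 W
    P_R8 = (11.28 - 0)²/10000 = 0.01273 W
    P_R9 = (11.48 - 11.69)²/51 = 0.000906 W
    P_R10 = (9.666 - 11.69)²/75 = 0.05484 W
    P_R11 = (9.666 - 0)²/270 = 0.3461 W
  P_total = P_R1 + P_R2 + P_R3 + P_R4 + P_R5 + P_R6 + P_R7 + P_R8 + P_R9 + P_R10 + P_R11 = 0.5209 W

Final answers:
1. V_2 = 11.48 V
2. I_R5 = 0.0001211 A
3. P_R11 = 0.3461 W
4. P_total = 0.5209 W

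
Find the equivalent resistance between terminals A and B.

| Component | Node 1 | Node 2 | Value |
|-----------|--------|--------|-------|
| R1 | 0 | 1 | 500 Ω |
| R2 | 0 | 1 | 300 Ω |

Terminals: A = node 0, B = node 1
Reduce the network between node 0 (A) and node 1 (B) by series/parallel combination:
  Rp1 = R1 ‖ R2 (parallel, both between nodes 0 and 1) = 1/(1/500 + 1/300) = 187.5 Ω
R_eq = 187.5 Ω

Final answer: 187.5 Ω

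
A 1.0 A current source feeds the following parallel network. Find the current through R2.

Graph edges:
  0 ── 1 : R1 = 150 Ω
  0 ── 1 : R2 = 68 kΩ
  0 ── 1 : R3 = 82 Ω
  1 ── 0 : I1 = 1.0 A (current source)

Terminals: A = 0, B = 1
All resistors sit directly between nodes 0 and 1, so they are in parallel and share one voltage V; the full source current 1 A splits among them.
1/R_par = 1/150 + 1/68000 + 1/82 = 0.01888 S  =>  R_par = 52.98 Ω
V = I × R_par = 1 × 52.98 = 52.98 V
I_R2 = V/R2 = 52.98/68000 = 0.0007791 A

Final answer: 0.0007791 A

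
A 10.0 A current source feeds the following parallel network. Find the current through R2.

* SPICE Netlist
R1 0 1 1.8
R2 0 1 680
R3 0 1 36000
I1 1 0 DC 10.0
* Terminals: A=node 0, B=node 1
All resistors sit directly between nodes 0 and 1, so they are in parallel and share one voltage V; the full source current 10 A splits among them.
1/R_par = 1/1.8 + 1/680 + 1/36000 = 0.5571 S  =>  R_par = 1.795 Ω
V = I × R_par = 10 × 1.795 = 17.95 V
I_R2 = V/R2 = 17.95/680 = 0.0264 A

Final answer: 0.0264 A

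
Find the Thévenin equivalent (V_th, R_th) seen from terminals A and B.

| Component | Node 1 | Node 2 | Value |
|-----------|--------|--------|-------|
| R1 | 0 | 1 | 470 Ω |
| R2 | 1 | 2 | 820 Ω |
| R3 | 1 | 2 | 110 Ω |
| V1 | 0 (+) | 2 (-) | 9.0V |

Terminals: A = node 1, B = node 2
Step 1 — V_th is the open-circuit voltage V_A - V_B (nothing connected across the terminals).
Nodal analysis, taking node 2 as the 0 V reference.
Source V1 fixes V_0 = 9 V.
KCL at each unknown node (sum of currents leaving = 0; resistances in Ω):
  Node 1: (V_1 - 9)/470 + (V_1 - 0)/820 + (V_1 - 0)/110 = 0
Collecting terms: 0.01244 × V_1 = 0.01915  =>  V_1 = 1.54 V
V_th = V_1 - V_2 = 1.54 - 0 = 1.54 V
Step 2 — R_th: zero the source — replace V1 by a short circuit (node 2 merges into node 0) — and find the resistance seen between A (node 1) and B (node 0).
Reduce the network between node 1 (A) and node 0 (B) by series/parallel combination:
  Rp1 = R1 ‖ R2 ‖ R3 (parallel, all between nodes 0 and 1) = 1/(1/470 + 1/820 + 1/110) = 80.4 Ω
R_th = 80.4 Ω

Final answer: V_th = 1.54 V, R_th = 80.4 Ω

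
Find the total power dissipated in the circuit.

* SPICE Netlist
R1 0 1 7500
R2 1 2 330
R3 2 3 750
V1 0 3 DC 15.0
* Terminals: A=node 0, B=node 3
Nodal analysis, taking node 3 as the 0 V reference.
Source V1 fixes V_0 = 15 V.
KCL at each unknown node (sum of currents leaving = 0; resistances in Ω):
  Node 1: (V_1 - 15)/7500 + (V_1 - V_2)/330 = 0
  Node 2: (V_2 - V_1)/330 + (V_2 - 0)/750 = 0
Collecting terms (coefficients in siemens):
  0.003164·V_1 - 0.00303·V_2 = 0.002
  0.004364·V_2 - 0.00303·V_1 = 0
Determinant D = (0.003164)(0.004364) - (-0.00303)(-0.00303) = 0.000004622
V_1 = [(0.002)(0.004364) - (-0.00303)(0)]/D = 1.888 V
V_2 = [(0.003164)(0) - (0.002)(-0.00303)]/D = 1.311 V
Power in each resistor, P = (ΔV)²/R:
  P_R1 = (15 - 1.888)²/7500 = 0.02292 W
  P_R2 = (1.888 - 1.311)²/330 = 0.001009 W
  P_R3 = (1.311 - 0)²/750 = 0.002292 W
P_total = P_R1 + P_R2 + P_R3 = 0.02622 W

Final answer: 0.02622 W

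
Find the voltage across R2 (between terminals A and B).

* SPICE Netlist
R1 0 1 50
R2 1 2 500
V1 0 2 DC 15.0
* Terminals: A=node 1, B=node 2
R1 and R2 are in series across V1 (node 0 → node 1 → node 2), and the output A–B is taken across R2, so this is a voltage divider.
Series current: I = V1/(R1 + R2) = 15/(50 + 500) = 15/550 = 0.02727 A
V_R2 = I × R2 = V1 × R2/(R1 + R2) = 15 × 500/550 = 13.64 V

Final answer: 13.64 V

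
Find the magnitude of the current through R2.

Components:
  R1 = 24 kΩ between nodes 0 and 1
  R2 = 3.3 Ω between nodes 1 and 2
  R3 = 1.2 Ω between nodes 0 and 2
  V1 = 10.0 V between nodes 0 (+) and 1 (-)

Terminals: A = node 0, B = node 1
Nodal analysis, taking node 1 as the 0 V reference.
Source V1 fixes V_0 = 10 V.
KCL at each unknown node (sum of currents leaving = 0; resistances in Ω):
  Node 2: (V_2 - 0)/3.3 + (V_2 - 10)/1.2 = 0
Collecting terms: 1.136 × V_2 = 8.333  =>  V_2 = 7.333 V
I_R2 = (V_1 - V_2)/R2 = (0 - 7.333)/3.3 = -2.222 A
|I_R2| = 2.222 A

Final answer: |I_R2| = 2.222 A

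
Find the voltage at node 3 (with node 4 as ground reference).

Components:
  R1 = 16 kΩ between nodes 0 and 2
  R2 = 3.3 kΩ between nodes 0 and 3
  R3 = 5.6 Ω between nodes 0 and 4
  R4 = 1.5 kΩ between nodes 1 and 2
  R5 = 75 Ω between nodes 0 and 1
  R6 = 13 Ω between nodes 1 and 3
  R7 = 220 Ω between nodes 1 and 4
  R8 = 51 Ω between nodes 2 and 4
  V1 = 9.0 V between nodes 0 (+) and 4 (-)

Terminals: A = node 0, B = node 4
Nodal analysis, taking node 4 as the 0 V reference.
Source V1 fixes V_0 = 9 V.
KCL at each unknown node (sum of currents leaving = 0; resistances in Ω):
  Node 1: (V_1 - V_2)/1500 + (V_1 - 9)/75 + (V_1 - V_3)/13 + (V_1 - 0)/220 = 0
  Node 2: (V_2 - 9)/16000 + (V_2 - V_1)/1500 + (V_2 - 0)/51 = 0
  Node 3: (V_3 - 9)/3300 + (V_3 - V_1)/13 = 0
Collecting terms (coefficients in siemens):
  0.09547·V_1 - 0.0006667·V_2 - 0.07692·V_3 = 0.12
  0.02034·V_2 - 0.0006667·V_1 = 0.0005625
  0.07723·V_3 - 0.07692·V_1 = 0.002727
Solving these 3 simultaneous equations (Gaussian elimination) gives:
  V_1 = 6.52 V, V_2 = 0.2414 V, V_3 = 6.529 V
The requested potential is V_3 = 6.529 V.

Final answer: V_3 = 6.529 V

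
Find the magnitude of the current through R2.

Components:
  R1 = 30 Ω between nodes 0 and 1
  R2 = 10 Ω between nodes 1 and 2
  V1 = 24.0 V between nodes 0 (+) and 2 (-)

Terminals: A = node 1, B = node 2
Nodal analysis, taking node 2 as the 0 V reference.
Source V1 fixes V_0 = 24 V.
KCL at each unknown node (sum of currents leaving = 0; resistances in Ω):
  Node 1: (V_1 - 24)/30 + (V_1 - 0)/10 = 0
Collecting terms: 0.1333 × V_1 = 0.8  =>  V_1 = 6 V
I_R2 = (V_1 - V_2)/R2 = (6 - 0)/10 = 0.6 A
|I_R2| = 0.6 A

Final answer: |I_R2| = 0.6 A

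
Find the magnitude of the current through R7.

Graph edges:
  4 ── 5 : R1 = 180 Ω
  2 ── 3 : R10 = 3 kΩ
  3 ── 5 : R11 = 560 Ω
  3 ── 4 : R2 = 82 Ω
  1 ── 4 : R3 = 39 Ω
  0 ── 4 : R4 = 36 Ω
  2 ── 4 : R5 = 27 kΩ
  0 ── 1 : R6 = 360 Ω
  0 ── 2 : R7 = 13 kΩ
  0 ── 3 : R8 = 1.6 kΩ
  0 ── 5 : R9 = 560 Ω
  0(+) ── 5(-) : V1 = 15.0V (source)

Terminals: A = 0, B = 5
Nodal analysis, taking node 5 as the 0 V reference.
Source V1 fixes V_0 = 15 V.
KCL at each unknown node (sum of currents leaving = 0; resistances in Ω):
  Node 1: (V_1 - V_4)/39 + (V_1 - 15)/360 = 0
  Node 2: (V_2 - V_4)/27000 + (V_2 - 15)/13000 + (V_2 - V_3)/3000 = 0
  Node 3: (V_3 - V_4)/82 + (V_3 - 15)/1600 + (V_3 - V_2)/3000 + (V_3 - 0)/560 = 0
  Node 4: (V_4 - 0)/180 + (V_4 - V_3)/82 + (V_4 - V_1)/39 + (V_4 - 15)/36 + (V_4 - V_2)/27000 = 0
Collecting terms (coefficients in siemens):
  0.02842·V_1 - 0.02564·V_4 = 0.04167
  0.0004473·V_2 - 0.0003333·V_3 - 0.00003704·V_4 = 0.001154
  0.01494·V_3 - 0.0003333·V_2 - 0.0122·V_4 = 0.009375
  0.07121·V_4 - 0.02564·V_1 - 0.00003704·V_2 - 0.0122·V_3 = 0.4167
Solving these 4 simultaneous equations (Gaussian elimination) gives:
  V_1 = 12.49 V, V_2 = 11.68 V, V_3 = 10.86 V, V_4 = 12.21 V
I_R7 = (V_0 - V_2)/R7 = (15 - 11.68)/13000 = 0.0002552 A
|I_R7| = 0.0002552 A

Final answer: |I_R7| = 0.0002552 A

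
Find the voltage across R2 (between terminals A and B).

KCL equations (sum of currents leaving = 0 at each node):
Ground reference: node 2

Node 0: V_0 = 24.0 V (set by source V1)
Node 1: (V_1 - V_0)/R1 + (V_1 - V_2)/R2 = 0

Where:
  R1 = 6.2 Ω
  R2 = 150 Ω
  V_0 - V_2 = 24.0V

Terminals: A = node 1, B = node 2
R1 and R2 are in series across V1 (node 0 → node 1 → node 2), and the output A–B is taken across R2, so this is a voltage divider.
Series current: I = V1/(R1 + R2) = 24/(6.2 + 150) = 24/156.2 = 0.1536 A
V_R2 = I × R2 = V1 × R2/(R1 + R2) = 24 × 150/156.2 = 23.05 V

Final answer: 23.05 V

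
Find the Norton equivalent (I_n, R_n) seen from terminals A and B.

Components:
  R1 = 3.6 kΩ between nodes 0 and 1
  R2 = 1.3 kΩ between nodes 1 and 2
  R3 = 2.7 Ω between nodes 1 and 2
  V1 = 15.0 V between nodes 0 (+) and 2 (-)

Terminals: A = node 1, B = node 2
Find the Thévenin equivalent first; then I_n = V_th/R_th and R_n = R_th.
Step 1 — V_th is the open-circuit voltage V_A - V_B (nothing connected across the terminals).
Nodal analysis, taking node 2 as the 0 V reference.
Source V1 fixes V_0 = 15 V.
KCL at each unknown node (sum of currents leaving = 0; resistances in Ω):
  Node 1: (V_1 - 15)/3600 + (V_1 - 0)/1300 + (V_1 - 0)/2.7 = 0
Collecting terms: 0.3714 × V_1 = 0.004167  =>  V_1 = 0.01122 V
V_th = V_1 - V_2 = 0.01122 - 0 = 0.01122 V
Step 2 — R_th: zero the source — replace V1 by a short circuit (node 2 merges into node 0) — and find the resistance seen between A (node 1) and B (node 0).
Reduce the network between node 1 (A) and node 0 (B) by series/parallel combination:
  Rp1 = R1 ‖ R2 ‖ R3 (parallel, all between nodes 0 and 1) = 1/(1/3600 + 1/1300 + 1/2.7) = 2.692 Ω
R_th = 2.692 Ω
I_n = V_th/R_th = 0.01122/2.692 = 0.004167 A, and R_n = R_th = 2.692 Ω

Final answer: I_n = 0.004167 A, R_n = 2.692 Ω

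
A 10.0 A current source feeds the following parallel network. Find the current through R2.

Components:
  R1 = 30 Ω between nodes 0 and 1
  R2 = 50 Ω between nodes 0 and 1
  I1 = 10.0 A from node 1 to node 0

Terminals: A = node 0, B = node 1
All resistors sit directly between nodes 0 and 1, so they are in parallel and share one voltage V; the full source current 10 A splits among them.
1/R_par = 1/30 + 1/50 = 0.05333 S  =>  R_par = 18.75 Ω
V = I × R_par = 10 × 18.75 = 187.5 V
I_R2 = V/R2 = 187.5/50 = 3.75 A

Final answer: 3.75 A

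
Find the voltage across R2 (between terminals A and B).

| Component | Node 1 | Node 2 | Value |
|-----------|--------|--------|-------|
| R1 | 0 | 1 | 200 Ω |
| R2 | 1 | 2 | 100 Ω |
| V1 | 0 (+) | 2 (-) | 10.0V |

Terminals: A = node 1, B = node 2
R1 and R2 are in series across V1 (node 0 → node 1 → node 2), and the output A–B is taken across R2, so this is a voltage divider.
Series current: I = V1/(R1 + R2) = 10/(200 + 100) = 10/300 = 0.03333 A
V_R2 = I × R2 = V1 × R2/(R1 + R2) = 10 × 100/300 = 3.333 V

Final answer: 3.333 V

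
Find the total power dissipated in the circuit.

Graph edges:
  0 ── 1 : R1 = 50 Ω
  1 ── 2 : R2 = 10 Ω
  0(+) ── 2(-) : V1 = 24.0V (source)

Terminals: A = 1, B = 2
Nodal analysis, taking node 2 as the 0 V reference.
Source V1 fixes V_0 = 24 V.
KCL at each unknown node (sum of currents leaving = 0; resistances in Ω):
  Node 1: (V_1 - 24)/50 + (V_1 - 0)/10 = 0
Collecting terms: 0.12 × V_1 = 0.48  =>  V_1 = 4 V
Power in each resistor, P = (ΔV)²/R:
  P_R1 = (24 - 4)²/50 = 8 W
  P_R2 = (4 - 0)²/10 = 1.6 W
P_total = P_R1 + P_R2 = 9.6 W

Final answer: 9.6 W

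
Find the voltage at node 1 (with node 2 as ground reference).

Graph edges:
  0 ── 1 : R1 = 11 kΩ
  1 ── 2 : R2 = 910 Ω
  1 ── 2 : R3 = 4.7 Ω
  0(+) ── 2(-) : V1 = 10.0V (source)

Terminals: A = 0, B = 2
Nodal analysis, taking node 2 as the 0 V reference.
Source V1 fixes V_0 = 10 V.
KCL at each unknown node (sum of currents leaving = 0; resistances in Ω):
  Node 1: (V_1 - 10)/11000 + (V_1 - 0)/910 + (V_1 - 0)/4.7 = 0
Collecting terms: 0.214 × V_1 = 0.0009091  =>  V_1 = 0.004249 V
The requested potential is V_1 = 0.004249 V.

Final answer: V_1 = 0.004249 V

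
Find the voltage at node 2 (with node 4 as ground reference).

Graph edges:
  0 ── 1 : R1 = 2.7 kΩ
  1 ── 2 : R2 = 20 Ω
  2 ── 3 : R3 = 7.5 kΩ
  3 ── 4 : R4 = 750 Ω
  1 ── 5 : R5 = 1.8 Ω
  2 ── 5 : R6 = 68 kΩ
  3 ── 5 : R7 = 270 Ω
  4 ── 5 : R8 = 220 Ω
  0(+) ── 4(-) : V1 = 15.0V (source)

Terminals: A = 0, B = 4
Nodal analysis, taking node 4 as the 0 V reference.
Source V1 fixes V_0 = 15 V.
KCL at each unknown node (sum of currents leaving = 0; resistances in Ω):
  Node 1: (V_1 - 15)/2700 + (V_1 - V_2)/20 + (V_1 - V_5)/1.8 = 0
  Node 2: (V_2 - V_1)/20 + (V_2 - V_3)/7500 + (V_2 - V_5)/68000 = 0
  Node 3: (V_3 - V_2)/7500 + (V_3 - 0)/750 + (V_3 - V_5)/270 = 0
  Node 5: (V_5 - V_1)/1.8 + (V_5 - V_2)/68000 + (V_5 - V_3)/270 + (V_5 - 0)/220 = 0
Collecting terms (coefficients in siemens):
  0.6059·V_1 - 0.05·V_2 - 0.5556·V_5 = 0.005556
  0.05015·V_2 - 0.05·V_1 - 0.0001333·V_3 - 0.00001471·V_5 = 0
  0.00517·V_3 - 0.0001333·V_2 - 0.003704·V_5 = 0
  0.5638·V_5 - 0.5556·V_1 - 0.00001471·V_2 - 0.003704·V_3 = 0
Solving these 4 simultaneous equations (Gaussian elimination) gives:
  V_1 = 0.9494 V, V_2 = 0.9488 V, V_3 = 0.6979 V, V_5 = 0.9401 V
The requested potential is V_2 = 0.9488 V.

Final answer: V_2 = 0.9488 V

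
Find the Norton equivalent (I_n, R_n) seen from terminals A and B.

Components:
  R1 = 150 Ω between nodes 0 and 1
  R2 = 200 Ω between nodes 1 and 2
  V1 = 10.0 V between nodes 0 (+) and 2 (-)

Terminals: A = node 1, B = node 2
Find the Thévenin equivalent first; then I_n = V_th/R_th and R_n = R_th.
Step 1 — V_th is the open-circuit voltage V_A - V_B (nothing connected across the terminals).
Nodal analysis, taking node 2 as the 0 V reference.
Source V1 fixes V_0 = 10 V.
KCL at each unknown node (sum of currents leaving = 0; resistances in Ω):
  Node 1: (V_1 - 10)/150 + (V_1 - 0)/200 = 0
Collecting terms: 0.01167 × V_1 = 0.06667  =>  V_1 = 5.714 V
V_th = V_1 - V_2 = 5.714 - 0 = 5.714 V
Step 2 — R_th: zero the source — replace V1 by a short circuit (node 2 merges into node 0) — and find the resistance seen between A (node 1) and B (node 0).
Reduce the network between node 1 (A) and node 0 (B) by series/parallel combination:
  Rp1 = R1 ‖ R2 (parallel, both between nodes 0 and 1) = 1/(1/150 + 1/200) = 85.71 Ω
R_th = 85.71 Ω
I_n = V_th/R_th = 5.714/85.71 = 0.06667 A, and R_n = R_th = 85.71 Ω

Final answer: I_n = 0.06667 A, R_n = 85.71 Ω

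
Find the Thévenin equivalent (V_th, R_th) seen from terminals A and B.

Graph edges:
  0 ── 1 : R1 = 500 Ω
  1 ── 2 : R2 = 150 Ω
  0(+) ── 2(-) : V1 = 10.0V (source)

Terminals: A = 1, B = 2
Step 1 — V_th is the open-circuit voltage V_A - V_B (nothing connected across the terminals).
Nodal analysis, taking node 2 as the 0 V reference.
Source V1 fixes V_0 = 10 V.
KCL at each unknown node (sum of currents leaving = 0; resistances in Ω):
  Node 1: (V_1 - 10)/500 + (V_1 - 0)/150 = 0
Collecting terms: 0.008667 × V_1 = 0.02  =>  V_1 = 2.308 V
V_th = V_1 - V_2 = 2.308 - 0 = 2.308 V
Step 2 — R_th: zero the source — replace V1 by a short circuit (node 2 merges into node 0) — and find the resistance seen between A (node 1) and B (node 0).
Reduce the network between node 1 (A) and node 0 (B) by series/parallel combination:
  Rp1 = R1 ‖ R2 (parallel, both between nodes 0 and 1) = 1/(1/500 + 1/150) = 115.4 Ω
R_th = 115.4 Ω

Final answer: V_th = 2.308 V, R_th = 115.4 Ω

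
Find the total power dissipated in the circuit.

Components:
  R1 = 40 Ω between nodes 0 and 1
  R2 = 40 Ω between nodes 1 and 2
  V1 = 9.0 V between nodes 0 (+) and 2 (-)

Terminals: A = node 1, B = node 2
Nodal analysis, taking node 2 as the 0 V reference.
Source V1 fixes V_0 = 9 V.
KCL at each unknown node (sum of currents leaving = 0; resistances in Ω):
  Node 1: (V_1 - 9)/40 + (V_1 - 0)/40 = 0
Collecting terms: 0.05 × V_1 = 0.225  =>  V_1 = 4.5 V
Power in each resistor, P = (ΔV)²/R:
  P_R1 = (9 - 4.5)²/40 = 0.5062 W
  P_R2 = (4.5 - 0)²/40 = 0.5062 W
P_total = P_R1 + P_R2 = 1.012 W

Final answer: 1.012 W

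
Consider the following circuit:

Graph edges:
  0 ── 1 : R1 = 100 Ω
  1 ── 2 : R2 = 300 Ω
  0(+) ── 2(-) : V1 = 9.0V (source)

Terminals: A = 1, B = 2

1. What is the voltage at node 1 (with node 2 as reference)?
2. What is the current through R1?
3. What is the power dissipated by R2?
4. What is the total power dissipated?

Nodal analysis, taking node 2 as the 0 V reference.
Source V1 fixes V_0 = 9 V.
KCL at each unknown node (sum of currents leaving = 0; resistances in Ω):
  Node 1: (V_1 - 9)/100 + (V_1 - 0)/300 = 0
Collecting terms: 0.01333 × V_1 = 0.09  =>  V_1 = 6.75 V
Part 1:
  Read off the nodal solution: V_1 = 6.75 V
Part 2:
  I_R1 = (V_0 - V_1)/R1 = (9 - 6.75)/100 = 0.0225 A
  Magnitude: I_R1 = 0.0225 A
Part 3:
  I_R2 = (V_1 - V_2)/R2 = (6.75 - 0)/300 = 0.0225 A
  P_R2 = I_R2² × R2 = (0.0225)² × 300 = 0.1519 W
Part 4:
  Power in each resistor, P = (ΔV)²/R:
    P_R1 = (9 - 6.75)²/100 = 0.05063 W
    P_R2 = (6.75 - 0)²/300 = 0.1519 W
  P_total = P_R1 + P_R2 = 0.2025 W

Final answers:
1. V_1 = 6.75 V
2. I_R1 = 0.0225 A
3. P_R2 = 0.1519 W
4. P_total = 0.2025 W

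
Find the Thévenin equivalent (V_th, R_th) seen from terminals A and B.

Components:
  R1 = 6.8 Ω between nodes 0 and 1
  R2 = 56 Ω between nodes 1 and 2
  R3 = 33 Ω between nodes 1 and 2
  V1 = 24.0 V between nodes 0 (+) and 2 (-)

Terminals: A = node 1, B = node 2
Step 1 — V_th is the open-circuit voltage V_A - V_B (nothing connected across the terminals).
Nodal analysis, taking node 2 as the 0 V reference.
Source V1 fixes V_0 = 24 V.
KCL at each unknown node (sum of currents leaving = 0; resistances in Ω):
  Node 1: (V_1 - 24)/6.8 + (V_1 - 0)/56 + (V_1 - 0)/33 = 0
Collecting terms: 0.1952 × V_1 = 3.529  =>  V_1 = 18.08 V
V_th = V_1 - V_2 = 18.08 - 0 = 18.08 V
Step 2 — R_th: zero the source — replace V1 by a short circuit (node 2 merges into node 0) — and find the resistance seen between A (node 1) and B (node 0).
Reduce the network between node 1 (A) and node 0 (B) by series/parallel combination:
  Rp1 = R1 ‖ R2 ‖ R3 (parallel, all between nodes 0 and 1) = 1/(1/6.8 + 1/56 + 1/33) = 5.122 Ω
R_th = 5.122 Ω

Final answer: V_th = 18.08 V, R_th = 5.122 Ω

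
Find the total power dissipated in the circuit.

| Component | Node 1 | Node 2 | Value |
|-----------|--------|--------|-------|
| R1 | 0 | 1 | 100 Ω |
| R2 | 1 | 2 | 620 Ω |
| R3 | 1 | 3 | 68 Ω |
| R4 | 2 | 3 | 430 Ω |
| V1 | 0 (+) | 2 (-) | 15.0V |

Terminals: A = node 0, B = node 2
Nodal analysis, taking node 2 as the 0 V reference.
Source V1 fixes V_0 = 15 V.
KCL at each unknown node (sum of currents leaving = 0; resistances in Ω):
  Node 1: (V_1 - 15)/100 + (V_1 - 0)/620 + (V_1 - V_3)/68 = 0
  Node 3: (V_3 - V_1)/68 + (V_3 - 0)/430 = 0
Collecting terms (coefficients in siemens):
  0.02632·V_1 - 0.01471·V_3 = 0.15
  0.01703·V_3 - 0.01471·V_1 = 0
Determinant D = (0.02632)(0.01703) - (-0.01471)(-0.01471) = 0.000232
V_1 = [(0.15)(0.01703) - (-0.01471)(0)]/D = 11.01 V
V_3 = [(0.02632)(0) - (0.15)(-0.01471)]/D = 9.509 V
Power in each resistor, P = (ΔV)²/R:
  P_R1 = (15 - 11.01)²/100 = 0.159 W
  P_R2 = (11.01 - 0)²/620 = 0.1956 W
  P_R3 = (11.01 - 9.509)²/68 = 0.03325 W
  P_R4 = (0 - 9.509)²/430 = 0.2103 W
P_total = P_R1 + P_R2 + P_R3 + P_R4 = 0.5981 W

Final answer: 0.5981 W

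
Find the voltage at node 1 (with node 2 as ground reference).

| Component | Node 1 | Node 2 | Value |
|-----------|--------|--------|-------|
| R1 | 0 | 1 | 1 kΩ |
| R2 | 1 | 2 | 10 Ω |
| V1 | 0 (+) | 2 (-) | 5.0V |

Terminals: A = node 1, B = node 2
Nodal analysis, taking node 2 as the 0 V reference.
Source V1 fixes V_0 = 5 V.
KCL at each unknown node (sum of currents leaving = 0; resistances in Ω):
  Node 1: (V_1 - 5)/1000 + (V_1 - 0)/10 = 0
Collecting terms: 0.101 × V_1 = 0.005  =>  V_1 = 0.0495 V
The requested potential is V_1 = 0.0495 V.

Final answer: V_1 = 0.0495 V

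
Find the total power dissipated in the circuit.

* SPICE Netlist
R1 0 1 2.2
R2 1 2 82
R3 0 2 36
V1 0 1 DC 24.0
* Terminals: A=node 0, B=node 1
Nodal analysis, taking node 1 as the 0 V reference.
Source V1 fixes V_0 = 24 V.
KCL at each unknown node (sum of currents leaving = 0; resistances in Ω):
  Node 2: (V_2 - 0)/82 + (V_2 - 24)/36 = 0
Collecting terms: 0.03997 × V_2 = 0.6667  =>  V_2 = 16.68 V
Power in each resistor, P = (ΔV)²/R:
  P_R1 = (24 - 0)²/2.2 = 261.8 W
  P_R2 = (0 - 16.68)²/82 = 3.392 W
  P_R3 = (24 - 16.68)²/36 = 1.489 W
P_total = P_R1 + P_R2 + P_R3 = 266.7 W

Final answer: 266.7 W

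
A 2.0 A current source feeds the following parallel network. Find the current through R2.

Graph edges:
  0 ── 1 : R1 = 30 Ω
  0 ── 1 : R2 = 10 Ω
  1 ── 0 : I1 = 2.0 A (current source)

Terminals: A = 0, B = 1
All resistors sit directly between nodes 0 and 1, so they are in parallel and share one voltage V; the full source current 2 A splits among them.
1/R_par = 1/30 + 1/10 = 0.1333 S  =>  R_par = 7.5 Ω
V = I × R_par = 2 × 7.5 = 15 V
I_R2 = V/R2 = 15/10 = 1.5 A

Final answer: 1.5 A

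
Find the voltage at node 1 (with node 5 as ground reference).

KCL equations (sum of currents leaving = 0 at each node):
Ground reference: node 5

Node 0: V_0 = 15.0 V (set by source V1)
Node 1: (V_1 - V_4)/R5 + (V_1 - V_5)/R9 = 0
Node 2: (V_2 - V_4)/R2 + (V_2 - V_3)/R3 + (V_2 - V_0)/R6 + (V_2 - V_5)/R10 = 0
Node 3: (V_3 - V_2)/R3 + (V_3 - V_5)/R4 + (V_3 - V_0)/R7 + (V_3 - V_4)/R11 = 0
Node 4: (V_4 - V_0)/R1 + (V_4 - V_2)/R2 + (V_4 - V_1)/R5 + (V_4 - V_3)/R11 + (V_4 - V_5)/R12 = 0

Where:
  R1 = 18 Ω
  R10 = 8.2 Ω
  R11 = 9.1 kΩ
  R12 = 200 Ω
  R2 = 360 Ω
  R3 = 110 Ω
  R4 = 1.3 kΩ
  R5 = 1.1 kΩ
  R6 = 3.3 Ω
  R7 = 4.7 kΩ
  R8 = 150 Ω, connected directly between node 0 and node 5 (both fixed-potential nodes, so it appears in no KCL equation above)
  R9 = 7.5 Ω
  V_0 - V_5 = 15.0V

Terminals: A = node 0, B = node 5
Nodal analysis, taking node 5 as the 0 V reference.
Source V1 fixes V_0 = 15 V.
KCL at each unknown node (sum of currents leaving = 0; resistances in Ω):
  Node 1: (V_1 - V_4)/1100 + (V_1 - 0)/7.5 = 0
  Node 2: (V_2 - V_4)/360 + (V_2 - V_3)/110 + (V_2 - 15)/3.3 + (V_2 - 0)/8.2 = 0
  Node 3: (V_3 - V_2)/110 + (V_3 - 0)/1300 + (V_3 - 15)/4700 + (V_3 - V_4)/9100 = 0
  Node 4: (V_4 - 15)/18 + (V_4 - V_2)/360 + (V_4 - V_1)/1100 + (V_4 - V_3)/9100 + (V_4 - 0)/200 = 0
Collecting terms (coefficients in siemens):
  0.1342·V_1 - 0.0009091·V_4 = 0
  0.4369·V_2 - 0.009091·V_3 - 0.002778·V_4 = 4.545
  0.01018·V_3 - 0.009091·V_2 - 0.0001099·V_4 = 0.003191
  0.06435·V_4 - 0.0009091·V_1 - 0.002778·V_2 - 0.0001099·V_3 = 0.8333
Solving these 4 simultaneous equations (Gaussian elimination) gives:
  V_1 = 0.09095 V, V_2 = 10.7 V, V_3 = 10.01 V, V_4 = 13.43 V
The requested potential is V_1 = 0.09095 V.

Final answer: V_1 = 0.09095 V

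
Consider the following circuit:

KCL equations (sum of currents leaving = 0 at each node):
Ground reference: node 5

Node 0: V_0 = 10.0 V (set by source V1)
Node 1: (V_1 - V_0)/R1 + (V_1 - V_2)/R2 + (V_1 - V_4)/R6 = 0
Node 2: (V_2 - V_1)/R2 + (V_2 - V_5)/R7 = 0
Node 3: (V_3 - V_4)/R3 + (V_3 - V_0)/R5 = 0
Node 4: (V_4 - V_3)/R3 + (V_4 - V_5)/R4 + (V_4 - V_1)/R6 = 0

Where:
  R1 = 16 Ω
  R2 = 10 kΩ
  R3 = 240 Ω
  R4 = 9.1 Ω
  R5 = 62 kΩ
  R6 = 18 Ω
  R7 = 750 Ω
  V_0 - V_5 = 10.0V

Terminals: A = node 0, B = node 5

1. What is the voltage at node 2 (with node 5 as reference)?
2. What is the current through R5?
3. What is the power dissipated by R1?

Nodal analysis, taking node 5 as the 0 V reference.
Source V1 fixes V_0 = 10 V.
KCL at each unknown node (sum of currents leaving = 0; resistances in Ω):
  Node 1: (V_1 - 10)/16 + (V_1 - V_2)/10000 + (V_1 - V_4)/18 = 0
  Node 2: (V_2 - V_1)/10000 + (V_2 - 0)/750 = 0
  Node 3: (V_3 - V_4)/240 + (V_3 - 10)/62000 = 0
  Node 4: (V_4 - V_3)/240 + (V_4 - 0)/9.1 + (V_4 - V_1)/18 = 0
Collecting terms (coefficients in siemens):
  0.1182·V_1 - 0.0001·V_2 - 0.05556·V_4 = 0.625
  0.001433·V_2 - 0.0001·V_1 = 0
  0.004183·V_3 - 0.004167·V_4 = 0.0001613
  0.1696·V_4 - 0.05556·V_1 - 0.004167·V_3 = 0
Solving these 4 simultaneous equations (Gaussian elimination) gives:
  V_1 = 6.282 V, V_2 = 0.4383 V, V_3 = 2.141 V, V_4 = 2.11 V
Part 1:
  Read off the nodal solution: V_2 = 0.4383 V
Part 2:
  I_R5 = (V_0 - V_3)/R5 = (10 - 2.141)/62000 = 0.0001268 A
  Magnitude: I_R5 = 0.0001268 A
Part 3:
  I_R1 = (V_0 - V_1)/R1 = (10 - 6.282)/16 = 0.2324 A
  P_R1 = I_R1² × R1 = (0.2324)² × 16 = 0.8639 W

Final answers:
1. V_2 = 0.4383 V
2. I_R5 = 0.0001268 A
3. P_R1 = 0.8639 W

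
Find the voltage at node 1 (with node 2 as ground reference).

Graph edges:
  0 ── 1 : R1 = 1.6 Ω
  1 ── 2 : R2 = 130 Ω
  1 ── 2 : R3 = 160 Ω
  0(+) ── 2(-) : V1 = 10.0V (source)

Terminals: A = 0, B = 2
Nodal analysis, taking node 2 as the 0 V reference.
Source V1 fixes V_0 = 10 V.
KCL at each unknown node (sum of currents leaving = 0; resistances in Ω):
  Node 1: (V_1 - 10)/1.6 + (V_1 - 0)/130 + (V_1 - 0)/160 = 0
Collecting terms: 0.6389 × V_1 = 6.25  =>  V_1 = 9.782 V
The requested potential is V_1 = 9.782 V.

Final answer: V_1 = 9.782 V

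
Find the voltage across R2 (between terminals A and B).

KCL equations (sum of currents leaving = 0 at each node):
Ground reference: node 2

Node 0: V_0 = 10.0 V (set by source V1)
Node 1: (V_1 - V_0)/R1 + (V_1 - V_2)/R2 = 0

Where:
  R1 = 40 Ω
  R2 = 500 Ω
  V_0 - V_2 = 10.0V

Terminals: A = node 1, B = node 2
R1 and R2 are in series across V1 (node 0 → node 1 → node 2), and the output A–B is taken across R2, so this is a voltage divider.
Series current: I = V1/(R1 + R2) = 10/(40 + 500) = 10/540 = 0.01852 A
V_R2 = I × R2 = V1 × R2/(R1 + R2) = 10 × 500/540 = 9.259 V

Final answer: 9.259 V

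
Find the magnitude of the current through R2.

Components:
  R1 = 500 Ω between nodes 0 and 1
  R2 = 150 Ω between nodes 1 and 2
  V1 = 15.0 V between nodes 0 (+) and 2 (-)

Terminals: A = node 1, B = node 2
Nodal analysis, taking node 2 as the 0 V reference.
Source V1 fixes V_0 = 15 V.
KCL at each unknown node (sum of currents leaving = 0; resistances in Ω):
  Node 1: (V_1 - 15)/500 + (V_1 - 0)/150 = 0
Collecting terms: 0.008667 × V_1 = 0.03  =>  V_1 = 3.462 V
I_R2 = (V_1 - V_2)/R2 = (3.462 - 0)/150 = 0.02308 A
|I_R2| = 0.02308 A

Final answer: |I_R2| = 0.02308 A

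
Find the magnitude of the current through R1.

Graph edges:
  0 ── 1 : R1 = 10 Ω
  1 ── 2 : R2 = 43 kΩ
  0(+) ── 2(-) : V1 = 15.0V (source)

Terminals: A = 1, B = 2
Nodal analysis, taking node 2 as the 0 V reference.
Source V1 fixes V_0 = 15 V.
KCL at each unknown node (sum of currents leaving = 0; resistances in Ω):
  Node 1: (V_1 - 15)/10 + (V_1 - 0)/43000 = 0
Collecting terms: 0.1 × V_1 = 1.5  =>  V_1 = 15 V
I_R1 = (V_0 - V_1)/R1 = (15 - 15)/10 = 0.0003488 A
|I_R1| = 0.0003488 A

Final answer: |I_R1| = 0.0003488 A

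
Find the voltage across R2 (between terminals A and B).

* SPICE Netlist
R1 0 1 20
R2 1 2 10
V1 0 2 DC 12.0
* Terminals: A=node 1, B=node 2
R1 and R2 are in series across V1 (node 0 → node 1 → node 2), and the output A–B is taken across R2, so this is a voltage divider.
Series current: I = V1/(R1 + R2) = 12/(20 + 10) = 12/30 = 0.4 A
V_R2 = I × R2 = V1 × R2/(R1 + R2) = 12 × 10/30 = 4 V

Final answer: 4 V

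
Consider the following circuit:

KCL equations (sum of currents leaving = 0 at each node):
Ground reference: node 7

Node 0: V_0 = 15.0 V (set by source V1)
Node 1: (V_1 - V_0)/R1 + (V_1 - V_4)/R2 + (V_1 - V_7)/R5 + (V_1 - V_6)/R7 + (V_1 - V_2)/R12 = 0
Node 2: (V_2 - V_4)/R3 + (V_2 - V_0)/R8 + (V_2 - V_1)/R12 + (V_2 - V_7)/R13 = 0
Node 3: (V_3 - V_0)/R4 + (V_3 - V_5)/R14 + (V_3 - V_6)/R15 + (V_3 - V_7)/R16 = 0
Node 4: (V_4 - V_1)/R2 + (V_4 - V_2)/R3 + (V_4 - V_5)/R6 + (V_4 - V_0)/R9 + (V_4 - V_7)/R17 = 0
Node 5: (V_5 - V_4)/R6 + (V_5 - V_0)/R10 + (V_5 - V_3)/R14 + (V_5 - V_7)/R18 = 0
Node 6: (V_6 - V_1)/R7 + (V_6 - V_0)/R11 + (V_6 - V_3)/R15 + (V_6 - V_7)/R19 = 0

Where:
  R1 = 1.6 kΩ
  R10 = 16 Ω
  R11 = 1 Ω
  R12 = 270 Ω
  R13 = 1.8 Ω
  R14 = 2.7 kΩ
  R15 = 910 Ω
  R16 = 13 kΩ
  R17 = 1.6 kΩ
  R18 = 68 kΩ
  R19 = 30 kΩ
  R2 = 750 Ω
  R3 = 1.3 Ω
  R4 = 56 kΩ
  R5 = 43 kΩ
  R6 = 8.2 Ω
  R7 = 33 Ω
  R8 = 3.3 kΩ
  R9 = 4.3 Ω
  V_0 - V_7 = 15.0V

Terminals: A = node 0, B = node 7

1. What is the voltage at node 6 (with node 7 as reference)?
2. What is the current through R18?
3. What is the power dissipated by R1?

Nodal analysis, taking node 7 as the 0 V reference.
Source V1 fixes V_0 = 15 V.
KCL at each unknown node (sum of currents leaving = 0; resistances in Ω):
  Node 1: (V_1 - 15)/1600 + (V_1 - V_4)/750 + (V_1 - 0)/43000 + (V_1 - V_6)/33 + (V_1 - V_2)/270 = 0
  Node 2: (V_2 - V_4)/1.3 + (V_2 - 15)/3300 + (V_2 - V_1)/270 + (V_2 - 0)/1.8 = 0
  Node 3: (V_3 - 15)/56000 + (V_3 - V_5)/2700 + (V_3 - V_6)/910 + (V_3 - 0)/13000 = 0
  Node 4: (V_4 - V_1)/750 + (V_4 - V_2)/1.3 + (V_4 - V_5)/8.2 + (V_4 - 15)/4.3 + (V_4 - 0)/1600 = 0
  Node 5: (V_5 - V_4)/8.2 + (V_5 - 15)/16 + (V_5 - V_3)/2700 + (V_5 - 0)/68000 = 0
  Node 6: (V_6 - V_1)/33 + (V_6 - 15)/1 + (V_6 - V_3)/910 + (V_6 - 0)/30000 = 0
Collecting terms (coefficients in siemens):
  0.03599·V_1 - 0.003704·V_2 - 0.001333·V_4 - 0.0303·V_6 = 0.009375
  1.329·V_2 - 0.003704·V_1 - 0.7692·V_4 = 0.004545
  0.001564·V_3 - 0.0003704·V_5 - 0.001099·V_6 = 0.0002679
  1.126·V_4 - 0.001333·V_1 - 0.7692·V_2 - 0.122·V_5 = 3.488
  0.1848·V_5 - 0.0003704·V_3 - 0.122·V_4 = 0.9375
  1.031·V_6 - 0.0303·V_1 - 0.001099·V_3 = 15
Solving these 6 simultaneous equations (Gaussian elimination) gives:
  V_1 = 13.53 V, V_2 = 4.055 V, V_3 = 12.97 V, V_4 = 6.934 V
  V_5 = 9.673 V, V_6 = 14.95 V
Part 1:
  Read off the nodal solution: V_6 = 14.95 V
Part 2:
  I_R18 = (V_5 - V_7)/R18 = (9.673 - 0)/68000 = 0.0001422 A
  Magnitude: I_R18 = 0.0001422 A
Part 3:
  I_R1 = (V_0 - V_1)/R1 = (15 - 13.53)/1600 = 0.000921 A
  P_R1 = I_R1² × R1 = (0.000921)² × 1600 = 0.001357 W

Final answers:
1. V_6 = 14.95 V
2. I_R18 = 0.0001422 A
3. P_R1 = 0.001357 W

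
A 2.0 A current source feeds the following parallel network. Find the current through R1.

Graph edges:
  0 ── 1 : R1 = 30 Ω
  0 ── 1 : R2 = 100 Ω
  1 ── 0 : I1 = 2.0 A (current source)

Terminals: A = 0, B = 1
All resistors sit directly between nodes 0 and 1, so they are in parallel and share one voltage V; the full source current 2 A splits among them.
1/R_par = 1/30 + 1/100 = 0.04333 S  =>  R_par = 23.08 Ω
V = I × R_par = 2 × 23.08 = 46.15 V
I_R1 = V/R1 = 46.15/30 = 1.538 A

Final answer: 1.538 A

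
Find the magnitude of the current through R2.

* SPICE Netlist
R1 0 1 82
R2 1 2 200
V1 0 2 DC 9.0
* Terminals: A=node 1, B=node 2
Nodal analysis, taking node 2 as the 0 V reference.
Source V1 fixes V_0 = 9 V.
KCL at each unknown node (sum of currents leaving = 0; resistances in Ω):
  Node 1: (V_1 - 9)/82 + (V_1 - 0)/200 = 0
Collecting terms: 0.0172 × V_1 = 0.1098  =>  V_1 = 6.383 V
I_R2 = (V_1 - V_2)/R2 = (6.383 - 0)/200 = 0.03191 A
|I_R2| = 0.03191 A

Final answer: |I_R2| = 0.03191 A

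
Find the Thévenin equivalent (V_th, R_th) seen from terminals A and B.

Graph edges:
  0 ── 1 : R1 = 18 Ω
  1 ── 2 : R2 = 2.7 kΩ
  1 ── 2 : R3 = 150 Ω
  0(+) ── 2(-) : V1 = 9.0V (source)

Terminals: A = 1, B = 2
Step 1 — V_th is the open-circuit voltage V_A - V_B (nothing connected across the terminals).
Nodal analysis, taking node 2 as the 0 V reference.
Source V1 fixes V_0 = 9 V.
KCL at each unknown node (sum of currents leaving = 0; resistances in Ω):
  Node 1: (V_1 - 9)/18 + (V_1 - 0)/2700 + (V_1 - 0)/150 = 0
Collecting terms: 0.06259 × V_1 = 0.5  =>  V_1 = 7.988 V
V_th = V_1 - V_2 = 7.988 - 0 = 7.988 V
Step 2 — R_th: zero the source — replace V1 by a short circuit (node 2 merges into node 0) — and find the resistance seen between A (node 1) and B (node 0).
Reduce the network between node 1 (A) and node 0 (B) by series/parallel combination:
  Rp1 = R1 ‖ R2 ‖ R3 (parallel, all between nodes 0 and 1) = 1/(1/18 + 1/2700 + 1/150) = 15.98 Ω
R_th = 15.98 Ω

Final answer: V_th = 7.988 V, R_th = 15.98 Ω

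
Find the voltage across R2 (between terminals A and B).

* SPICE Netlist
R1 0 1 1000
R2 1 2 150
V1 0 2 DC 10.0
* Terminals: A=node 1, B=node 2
R1 and R2 are in series across V1 (node 0 → node 1 → node 2), and the output A–B is taken across R2, so this is a voltage divider.
Series current: I = V1/(R1 + R2) = 10/(1000 + 150) = 10/1150 = 0.008696 A
V_R2 = I × R2 = V1 × R2/(R1 + R2) = 10 × 150/1150 = 1.304 V

Final answer: 1.304 V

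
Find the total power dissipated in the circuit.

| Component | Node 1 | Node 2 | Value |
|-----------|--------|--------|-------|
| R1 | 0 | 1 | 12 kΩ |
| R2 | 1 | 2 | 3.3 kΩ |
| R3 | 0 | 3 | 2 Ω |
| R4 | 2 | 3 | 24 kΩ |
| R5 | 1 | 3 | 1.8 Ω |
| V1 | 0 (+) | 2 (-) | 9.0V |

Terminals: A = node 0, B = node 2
Nodal analysis, taking node 2 as the 0 V reference.
Source V1 fixes V_0 = 9 V.
KCL at each unknown node (sum of currents leaving = 0; resistances in Ω):
  Node 1: (V_1 - 9)/12000 + (V_1 - 0)/3300 + (V_1 - V_3)/1.8 = 0
  Node 3: (V_3 - 9)/2 + (V_3 - 0)/24000 + (V_3 - V_1)/1.8 = 0
Collecting terms (coefficients in siemens):
  0.5559·V_1 - 0.5556·V_3 = 0.00075
  1.056·V_3 - 0.5556·V_1 = 4.5
Determinant D = (0.5559)(1.056) - (-0.5556)(-0.5556) = 0.2782
V_1 = [(0.00075)(1.056) - (-0.5556)(4.5)]/D = 8.989 V
V_3 = [(0.5559)(4.5) - (0.00075)(-0.5556)]/D = 8.994 V
Power in each resistor, P = (ΔV)²/R:
  P_R1 = (9 - 8.989)²/12000 = 0.00000001026 W
  P_R2 = (8.989 - 0)²/3300 = 0.02448 W
  P_R3 = (9 - 8.994)²/2 = 0.00001919 W
  P_R4 = (0 - 8.994)²/24000 = 0.00337 W
  P_R5 = (8.989 - 8.994)²/1.8 = 0.00001335 W
P_total = P_R1 + P_R2 + P_R3 + P_R4 + P_R5 = 0.02789 W

Final answer: 0.02789 W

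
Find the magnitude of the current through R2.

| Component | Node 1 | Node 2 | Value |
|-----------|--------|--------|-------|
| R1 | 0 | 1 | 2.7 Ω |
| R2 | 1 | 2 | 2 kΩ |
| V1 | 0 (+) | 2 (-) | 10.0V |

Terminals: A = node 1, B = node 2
Nodal analysis, taking node 2 as the 0 V reference.
Source V1 fixes V_0 = 10 V.
KCL at each unknown node (sum of currents leaving = 0; resistances in Ω):
  Node 1: (V_1 - 10)/2.7 + (V_1 - 0)/2000 = 0
Collecting terms: 0.3709 × V_1 = 3.704  =>  V_1 = 9.987 V
I_R2 = (V_1 - V_2)/R2 = (9.987 - 0)/2000 = 0.004993 A
|I_R2| = 0.004993 A

Final answer: |I_R2| = 0.004993 A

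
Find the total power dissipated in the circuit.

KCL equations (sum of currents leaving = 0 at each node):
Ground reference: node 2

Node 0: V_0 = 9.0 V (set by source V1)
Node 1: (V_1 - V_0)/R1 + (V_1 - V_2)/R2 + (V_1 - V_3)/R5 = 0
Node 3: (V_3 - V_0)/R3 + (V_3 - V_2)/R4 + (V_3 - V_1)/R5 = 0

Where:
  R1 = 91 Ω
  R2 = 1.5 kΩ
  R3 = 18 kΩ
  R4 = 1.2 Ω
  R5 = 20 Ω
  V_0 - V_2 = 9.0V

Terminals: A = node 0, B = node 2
Nodal analysis, taking node 2 as the 0 V reference.
Source V1 fixes V_0 = 9 V.
KCL at each unknown node (sum of currents leaving = 0; resistances in Ω):
  Node 1: (V_1 - 9)/91 + (V_1 - 0)/1500 + (V_1 - V_3)/20 = 0
  Node 3: (V_3 - 9)/18000 + (V_3 - 0)/1.2 + (V_3 - V_1)/20 = 0
Collecting terms (coefficients in siemens):
  0.06166·V_1 - 0.05·V_3 = 0.0989
  0.8834·V_3 - 0.05·V_1 = 0.0005
Determinant D = (0.06166)(0.8834) - (-0.05)(-0.05) = 0.05197
V_1 = [(0.0989)(0.8834) - (-0.05)(0.0005)]/D = 1.682 V
V_3 = [(0.06166)(0.0005) - (0.0989)(-0.05)]/D = 0.09575 V
Power in each resistor, P = (ΔV)²/R:
  P_R1 = (9 - 1.682)²/91 = 0.5885 W
  P_R2 = (1.682 - 0)²/1500 = 0.001885 W
  P_R3 = (9 - 0.09575)²/18000 = 0.004405 W
  P_R4 = (0 - 0.09575)²/1.2 = 0.00764 W
  P_R5 = (1.682 - 0.09575)²/20 = 0.1258 W
P_total = P_R1 + P_R2 + P_R3 + P_R4 + P_R5 = 0.7282 W

Final answer: 0.7282 W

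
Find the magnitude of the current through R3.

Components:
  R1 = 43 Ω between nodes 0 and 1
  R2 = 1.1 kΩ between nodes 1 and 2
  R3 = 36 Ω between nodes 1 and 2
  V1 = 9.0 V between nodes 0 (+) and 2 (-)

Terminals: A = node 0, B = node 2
Nodal analysis, taking node 2 as the 0 V reference.
Source V1 fixes V_0 = 9 V.
KCL at each unknown node (sum of currents leaving = 0; resistances in Ω):
  Node 1: (V_1 - 9)/43 + (V_1 - 0)/1100 + (V_1 - 0)/36 = 0
Collecting terms: 0.05194 × V_1 = 0.2093  =>  V_1 = 4.029 V
I_R3 = (V_1 - V_2)/R3 = (4.029 - 0)/36 = 0.1119 A
|I_R3| = 0.1119 A

Final answer: |I_R3| = 0.1119 A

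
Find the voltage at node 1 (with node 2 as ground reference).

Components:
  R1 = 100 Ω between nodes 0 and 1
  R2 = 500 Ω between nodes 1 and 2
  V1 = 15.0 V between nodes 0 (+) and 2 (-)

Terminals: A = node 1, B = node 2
Nodal analysis, taking node 2 as the 0 V reference.
Source V1 fixes V_0 = 15 V.
KCL at each unknown node (sum of currents leaving = 0; resistances in Ω):
  Node 1: (V_1 - 15)/100 + (V_1 - 0)/500 = 0
Collecting terms: 0.012 × V_1 = 0.15  =>  V_1 = 12.5 V
The requested potential is V_1 = 12.5 V.

Final answer: V_1 = 12.5 V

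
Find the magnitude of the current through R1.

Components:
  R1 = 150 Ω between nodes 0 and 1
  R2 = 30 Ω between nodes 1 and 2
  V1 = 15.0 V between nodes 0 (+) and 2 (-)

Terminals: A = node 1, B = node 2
Nodal analysis, taking node 2 as the 0 V reference.
Source V1 fixes V_0 = 15 V.
KCL at each unknown node (sum of currents leaving = 0; resistances in Ω):
  Node 1: (V_1 - 15)/150 + (V_1 - 0)/30 = 0
Collecting terms: 0.04 × V_1 = 0.1  =>  V_1 = 2.5 V
I_R1 = (V_0 - V_1)/R1 = (15 - 2.5)/150 = 0.08333 A
|I_R1| = 0.08333 A

Final answer: |I_R1| = 0.08333 A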